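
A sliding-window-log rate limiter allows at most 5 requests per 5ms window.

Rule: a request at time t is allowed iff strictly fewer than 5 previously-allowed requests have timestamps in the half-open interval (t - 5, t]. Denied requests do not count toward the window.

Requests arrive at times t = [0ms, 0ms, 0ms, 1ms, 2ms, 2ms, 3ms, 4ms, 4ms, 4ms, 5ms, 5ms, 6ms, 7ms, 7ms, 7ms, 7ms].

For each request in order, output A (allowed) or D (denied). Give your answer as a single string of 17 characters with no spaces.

Tracking allowed requests in the window:
  req#1 t=0ms: ALLOW
  req#2 t=0ms: ALLOW
  req#3 t=0ms: ALLOW
  req#4 t=1ms: ALLOW
  req#5 t=2ms: ALLOW
  req#6 t=2ms: DENY
  req#7 t=3ms: DENY
  req#8 t=4ms: DENY
  req#9 t=4ms: DENY
  req#10 t=4ms: DENY
  req#11 t=5ms: ALLOW
  req#12 t=5ms: ALLOW
  req#13 t=6ms: ALLOW
  req#14 t=7ms: ALLOW
  req#15 t=7ms: ALLOW
  req#16 t=7ms: DENY
  req#17 t=7ms: DENY

Answer: AAAAADDDDDAAAAADD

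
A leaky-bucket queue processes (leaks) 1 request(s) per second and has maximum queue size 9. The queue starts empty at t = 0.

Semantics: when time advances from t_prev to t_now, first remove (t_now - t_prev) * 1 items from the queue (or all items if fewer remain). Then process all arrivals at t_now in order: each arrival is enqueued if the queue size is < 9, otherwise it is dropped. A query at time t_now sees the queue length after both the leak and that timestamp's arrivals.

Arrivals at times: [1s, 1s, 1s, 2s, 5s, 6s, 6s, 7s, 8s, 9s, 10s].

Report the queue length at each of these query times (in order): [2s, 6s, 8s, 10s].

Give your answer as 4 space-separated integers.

Queue lengths at query times:
  query t=2s: backlog = 3
  query t=6s: backlog = 2
  query t=8s: backlog = 2
  query t=10s: backlog = 2

Answer: 3 2 2 2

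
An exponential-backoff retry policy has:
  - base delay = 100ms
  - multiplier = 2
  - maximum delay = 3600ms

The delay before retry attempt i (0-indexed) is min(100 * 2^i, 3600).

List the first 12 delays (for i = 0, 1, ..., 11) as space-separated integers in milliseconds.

Computing each delay:
  i=0: min(100*2^0, 3600) = 100
  i=1: min(100*2^1, 3600) = 200
  i=2: min(100*2^2, 3600) = 400
  i=3: min(100*2^3, 3600) = 800
  i=4: min(100*2^4, 3600) = 1600
  i=5: min(100*2^5, 3600) = 3200
  i=6: min(100*2^6, 3600) = 3600
  i=7: min(100*2^7, 3600) = 3600
  i=8: min(100*2^8, 3600) = 3600
  i=9: min(100*2^9, 3600) = 3600
  i=10: min(100*2^10, 3600) = 3600
  i=11: min(100*2^11, 3600) = 3600

Answer: 100 200 400 800 1600 3200 3600 3600 3600 3600 3600 3600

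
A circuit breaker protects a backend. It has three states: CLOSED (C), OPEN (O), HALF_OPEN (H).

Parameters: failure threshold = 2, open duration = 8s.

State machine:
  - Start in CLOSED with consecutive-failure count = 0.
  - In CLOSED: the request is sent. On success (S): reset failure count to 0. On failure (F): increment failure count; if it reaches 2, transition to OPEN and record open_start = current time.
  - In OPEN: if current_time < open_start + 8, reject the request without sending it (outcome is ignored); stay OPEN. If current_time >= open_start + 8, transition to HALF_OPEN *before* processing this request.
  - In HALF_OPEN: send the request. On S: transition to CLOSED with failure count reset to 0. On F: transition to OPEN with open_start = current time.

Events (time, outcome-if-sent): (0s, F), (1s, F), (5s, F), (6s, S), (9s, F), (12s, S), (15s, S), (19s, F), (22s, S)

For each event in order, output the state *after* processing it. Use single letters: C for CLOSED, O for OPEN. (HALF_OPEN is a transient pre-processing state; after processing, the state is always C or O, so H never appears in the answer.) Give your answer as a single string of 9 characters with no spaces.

Answer: COOOOOOOO

Derivation:
State after each event:
  event#1 t=0s outcome=F: state=CLOSED
  event#2 t=1s outcome=F: state=OPEN
  event#3 t=5s outcome=F: state=OPEN
  event#4 t=6s outcome=S: state=OPEN
  event#5 t=9s outcome=F: state=OPEN
  event#6 t=12s outcome=S: state=OPEN
  event#7 t=15s outcome=S: state=OPEN
  event#8 t=19s outcome=F: state=OPEN
  event#9 t=22s outcome=S: state=OPEN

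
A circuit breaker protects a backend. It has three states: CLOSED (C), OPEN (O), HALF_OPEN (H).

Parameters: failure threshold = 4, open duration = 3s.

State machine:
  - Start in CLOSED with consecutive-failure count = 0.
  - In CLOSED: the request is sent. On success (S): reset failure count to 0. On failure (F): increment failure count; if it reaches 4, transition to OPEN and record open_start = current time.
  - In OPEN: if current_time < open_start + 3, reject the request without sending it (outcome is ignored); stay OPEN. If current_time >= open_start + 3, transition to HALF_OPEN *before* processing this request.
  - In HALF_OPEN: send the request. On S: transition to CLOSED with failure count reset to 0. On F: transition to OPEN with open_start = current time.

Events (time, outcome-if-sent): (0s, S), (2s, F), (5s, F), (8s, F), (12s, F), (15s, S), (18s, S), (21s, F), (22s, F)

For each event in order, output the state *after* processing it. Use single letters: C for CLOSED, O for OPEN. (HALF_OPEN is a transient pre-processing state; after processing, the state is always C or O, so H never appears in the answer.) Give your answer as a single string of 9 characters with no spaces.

State after each event:
  event#1 t=0s outcome=S: state=CLOSED
  event#2 t=2s outcome=F: state=CLOSED
  event#3 t=5s outcome=F: state=CLOSED
  event#4 t=8s outcome=F: state=CLOSED
  event#5 t=12s outcome=F: state=OPEN
  event#6 t=15s outcome=S: state=CLOSED
  event#7 t=18s outcome=S: state=CLOSED
  event#8 t=21s outcome=F: state=CLOSED
  event#9 t=22s outcome=F: state=CLOSED

Answer: CCCCOCCCC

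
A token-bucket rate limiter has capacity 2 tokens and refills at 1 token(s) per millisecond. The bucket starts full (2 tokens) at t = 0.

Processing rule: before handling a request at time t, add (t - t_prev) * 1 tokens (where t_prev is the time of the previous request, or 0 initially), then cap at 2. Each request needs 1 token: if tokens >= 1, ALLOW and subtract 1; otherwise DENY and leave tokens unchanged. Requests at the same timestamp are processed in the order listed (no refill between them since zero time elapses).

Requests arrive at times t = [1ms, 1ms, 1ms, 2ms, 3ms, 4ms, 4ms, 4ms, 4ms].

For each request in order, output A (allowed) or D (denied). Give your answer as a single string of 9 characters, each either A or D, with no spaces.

Simulating step by step:
  req#1 t=1ms: ALLOW
  req#2 t=1ms: ALLOW
  req#3 t=1ms: DENY
  req#4 t=2ms: ALLOW
  req#5 t=3ms: ALLOW
  req#6 t=4ms: ALLOW
  req#7 t=4ms: DENY
  req#8 t=4ms: DENY
  req#9 t=4ms: DENY

Answer: AADAAADDD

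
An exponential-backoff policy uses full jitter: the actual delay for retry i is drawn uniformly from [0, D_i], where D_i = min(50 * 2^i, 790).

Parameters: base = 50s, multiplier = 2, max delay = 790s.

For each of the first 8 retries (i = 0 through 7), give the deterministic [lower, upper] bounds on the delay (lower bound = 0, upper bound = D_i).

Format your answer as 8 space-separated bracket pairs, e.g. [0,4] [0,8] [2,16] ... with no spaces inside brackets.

Answer: [0,50] [0,100] [0,200] [0,400] [0,790] [0,790] [0,790] [0,790]

Derivation:
Computing bounds per retry:
  i=0: D_i=min(50*2^0,790)=50, bounds=[0,50]
  i=1: D_i=min(50*2^1,790)=100, bounds=[0,100]
  i=2: D_i=min(50*2^2,790)=200, bounds=[0,200]
  i=3: D_i=min(50*2^3,790)=400, bounds=[0,400]
  i=4: D_i=min(50*2^4,790)=790, bounds=[0,790]
  i=5: D_i=min(50*2^5,790)=790, bounds=[0,790]
  i=6: D_i=min(50*2^6,790)=790, bounds=[0,790]
  i=7: D_i=min(50*2^7,790)=790, bounds=[0,790]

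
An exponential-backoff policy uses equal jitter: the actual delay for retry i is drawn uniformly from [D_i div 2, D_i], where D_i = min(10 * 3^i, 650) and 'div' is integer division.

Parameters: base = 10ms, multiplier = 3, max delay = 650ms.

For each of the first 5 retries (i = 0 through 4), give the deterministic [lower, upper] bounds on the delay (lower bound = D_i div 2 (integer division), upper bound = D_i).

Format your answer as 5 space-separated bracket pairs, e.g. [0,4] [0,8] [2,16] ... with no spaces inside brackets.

Answer: [5,10] [15,30] [45,90] [135,270] [325,650]

Derivation:
Computing bounds per retry:
  i=0: D_i=min(10*3^0,650)=10, bounds=[5,10]
  i=1: D_i=min(10*3^1,650)=30, bounds=[15,30]
  i=2: D_i=min(10*3^2,650)=90, bounds=[45,90]
  i=3: D_i=min(10*3^3,650)=270, bounds=[135,270]
  i=4: D_i=min(10*3^4,650)=650, bounds=[325,650]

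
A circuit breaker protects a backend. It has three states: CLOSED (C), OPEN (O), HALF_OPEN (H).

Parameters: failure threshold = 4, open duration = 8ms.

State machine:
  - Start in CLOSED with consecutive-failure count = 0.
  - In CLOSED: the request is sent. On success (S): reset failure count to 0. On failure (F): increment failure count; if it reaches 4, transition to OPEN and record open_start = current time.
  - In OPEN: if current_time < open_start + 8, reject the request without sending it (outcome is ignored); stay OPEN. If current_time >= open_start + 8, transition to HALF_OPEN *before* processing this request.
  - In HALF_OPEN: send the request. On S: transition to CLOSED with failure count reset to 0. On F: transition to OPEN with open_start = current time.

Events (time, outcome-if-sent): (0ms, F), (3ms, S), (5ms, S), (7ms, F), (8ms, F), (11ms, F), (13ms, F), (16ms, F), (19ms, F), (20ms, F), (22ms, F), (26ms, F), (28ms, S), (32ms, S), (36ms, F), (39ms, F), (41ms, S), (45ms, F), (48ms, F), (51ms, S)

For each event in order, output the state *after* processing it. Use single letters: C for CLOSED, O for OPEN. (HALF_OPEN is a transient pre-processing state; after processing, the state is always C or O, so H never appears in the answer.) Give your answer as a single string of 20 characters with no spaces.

State after each event:
  event#1 t=0ms outcome=F: state=CLOSED
  event#2 t=3ms outcome=S: state=CLOSED
  event#3 t=5ms outcome=S: state=CLOSED
  event#4 t=7ms outcome=F: state=CLOSED
  event#5 t=8ms outcome=F: state=CLOSED
  event#6 t=11ms outcome=F: state=CLOSED
  event#7 t=13ms outcome=F: state=OPEN
  event#8 t=16ms outcome=F: state=OPEN
  event#9 t=19ms outcome=F: state=OPEN
  event#10 t=20ms outcome=F: state=OPEN
  event#11 t=22ms outcome=F: state=OPEN
  event#12 t=26ms outcome=F: state=OPEN
  event#13 t=28ms outcome=S: state=OPEN
  event#14 t=32ms outcome=S: state=CLOSED
  event#15 t=36ms outcome=F: state=CLOSED
  event#16 t=39ms outcome=F: state=CLOSED
  event#17 t=41ms outcome=S: state=CLOSED
  event#18 t=45ms outcome=F: state=CLOSED
  event#19 t=48ms outcome=F: state=CLOSED
  event#20 t=51ms outcome=S: state=CLOSED

Answer: CCCCCCOOOOOOOCCCCCCC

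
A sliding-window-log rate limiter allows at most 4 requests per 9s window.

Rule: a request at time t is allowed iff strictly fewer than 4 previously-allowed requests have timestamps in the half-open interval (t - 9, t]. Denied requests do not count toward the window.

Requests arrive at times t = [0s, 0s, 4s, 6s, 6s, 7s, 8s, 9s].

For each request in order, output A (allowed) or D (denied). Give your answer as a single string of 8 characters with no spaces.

Answer: AAAADDDA

Derivation:
Tracking allowed requests in the window:
  req#1 t=0s: ALLOW
  req#2 t=0s: ALLOW
  req#3 t=4s: ALLOW
  req#4 t=6s: ALLOW
  req#5 t=6s: DENY
  req#6 t=7s: DENY
  req#7 t=8s: DENY
  req#8 t=9s: ALLOW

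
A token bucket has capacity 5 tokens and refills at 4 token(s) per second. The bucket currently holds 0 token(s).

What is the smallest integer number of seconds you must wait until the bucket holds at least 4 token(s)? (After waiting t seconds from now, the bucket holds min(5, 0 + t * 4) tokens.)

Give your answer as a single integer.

Need 0 + t * 4 >= 4, so t >= 4/4.
Smallest integer t = ceil(4/4) = 1.

Answer: 1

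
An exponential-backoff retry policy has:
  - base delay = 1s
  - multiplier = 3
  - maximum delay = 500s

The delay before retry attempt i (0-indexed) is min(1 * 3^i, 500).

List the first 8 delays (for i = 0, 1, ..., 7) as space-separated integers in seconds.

Computing each delay:
  i=0: min(1*3^0, 500) = 1
  i=1: min(1*3^1, 500) = 3
  i=2: min(1*3^2, 500) = 9
  i=3: min(1*3^3, 500) = 27
  i=4: min(1*3^4, 500) = 81
  i=5: min(1*3^5, 500) = 243
  i=6: min(1*3^6, 500) = 500
  i=7: min(1*3^7, 500) = 500

Answer: 1 3 9 27 81 243 500 500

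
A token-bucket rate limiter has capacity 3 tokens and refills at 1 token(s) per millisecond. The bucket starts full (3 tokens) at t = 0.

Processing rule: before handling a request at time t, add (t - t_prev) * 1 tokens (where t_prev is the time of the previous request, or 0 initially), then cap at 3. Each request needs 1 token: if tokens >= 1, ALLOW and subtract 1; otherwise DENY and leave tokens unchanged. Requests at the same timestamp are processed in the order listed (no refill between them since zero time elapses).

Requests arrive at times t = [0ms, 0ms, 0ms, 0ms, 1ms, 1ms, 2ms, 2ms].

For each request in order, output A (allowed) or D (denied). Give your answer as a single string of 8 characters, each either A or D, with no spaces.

Simulating step by step:
  req#1 t=0ms: ALLOW
  req#2 t=0ms: ALLOW
  req#3 t=0ms: ALLOW
  req#4 t=0ms: DENY
  req#5 t=1ms: ALLOW
  req#6 t=1ms: DENY
  req#7 t=2ms: ALLOW
  req#8 t=2ms: DENY

Answer: AAADADAD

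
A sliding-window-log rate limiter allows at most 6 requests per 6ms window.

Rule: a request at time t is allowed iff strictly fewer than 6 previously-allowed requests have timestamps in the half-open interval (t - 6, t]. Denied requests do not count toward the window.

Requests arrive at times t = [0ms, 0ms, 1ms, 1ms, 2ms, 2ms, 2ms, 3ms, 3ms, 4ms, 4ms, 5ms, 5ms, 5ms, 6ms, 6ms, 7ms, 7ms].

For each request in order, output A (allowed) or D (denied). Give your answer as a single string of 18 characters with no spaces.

Tracking allowed requests in the window:
  req#1 t=0ms: ALLOW
  req#2 t=0ms: ALLOW
  req#3 t=1ms: ALLOW
  req#4 t=1ms: ALLOW
  req#5 t=2ms: ALLOW
  req#6 t=2ms: ALLOW
  req#7 t=2ms: DENY
  req#8 t=3ms: DENY
  req#9 t=3ms: DENY
  req#10 t=4ms: DENY
  req#11 t=4ms: DENY
  req#12 t=5ms: DENY
  req#13 t=5ms: DENY
  req#14 t=5ms: DENY
  req#15 t=6ms: ALLOW
  req#16 t=6ms: ALLOW
  req#17 t=7ms: ALLOW
  req#18 t=7ms: ALLOW

Answer: AAAAAADDDDDDDDAAAA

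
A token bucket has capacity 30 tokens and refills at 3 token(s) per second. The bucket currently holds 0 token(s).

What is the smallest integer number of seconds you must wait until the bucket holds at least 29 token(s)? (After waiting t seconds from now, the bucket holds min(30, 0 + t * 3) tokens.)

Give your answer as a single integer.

Answer: 10

Derivation:
Need 0 + t * 3 >= 29, so t >= 29/3.
Smallest integer t = ceil(29/3) = 10.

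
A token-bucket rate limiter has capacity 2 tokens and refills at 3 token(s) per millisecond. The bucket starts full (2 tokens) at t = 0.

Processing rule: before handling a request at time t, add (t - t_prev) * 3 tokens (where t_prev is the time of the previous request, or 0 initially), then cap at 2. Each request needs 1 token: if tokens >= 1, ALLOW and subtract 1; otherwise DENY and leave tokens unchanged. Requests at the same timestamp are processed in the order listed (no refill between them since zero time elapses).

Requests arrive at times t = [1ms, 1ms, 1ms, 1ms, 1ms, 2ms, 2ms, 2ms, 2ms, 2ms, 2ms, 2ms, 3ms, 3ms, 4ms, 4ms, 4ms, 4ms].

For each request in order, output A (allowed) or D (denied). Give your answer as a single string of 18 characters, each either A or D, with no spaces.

Simulating step by step:
  req#1 t=1ms: ALLOW
  req#2 t=1ms: ALLOW
  req#3 t=1ms: DENY
  req#4 t=1ms: DENY
  req#5 t=1ms: DENY
  req#6 t=2ms: ALLOW
  req#7 t=2ms: ALLOW
  req#8 t=2ms: DENY
  req#9 t=2ms: DENY
  req#10 t=2ms: DENY
  req#11 t=2ms: DENY
  req#12 t=2ms: DENY
  req#13 t=3ms: ALLOW
  req#14 t=3ms: ALLOW
  req#15 t=4ms: ALLOW
  req#16 t=4ms: ALLOW
  req#17 t=4ms: DENY
  req#18 t=4ms: DENY

Answer: AADDDAADDDDDAAAADD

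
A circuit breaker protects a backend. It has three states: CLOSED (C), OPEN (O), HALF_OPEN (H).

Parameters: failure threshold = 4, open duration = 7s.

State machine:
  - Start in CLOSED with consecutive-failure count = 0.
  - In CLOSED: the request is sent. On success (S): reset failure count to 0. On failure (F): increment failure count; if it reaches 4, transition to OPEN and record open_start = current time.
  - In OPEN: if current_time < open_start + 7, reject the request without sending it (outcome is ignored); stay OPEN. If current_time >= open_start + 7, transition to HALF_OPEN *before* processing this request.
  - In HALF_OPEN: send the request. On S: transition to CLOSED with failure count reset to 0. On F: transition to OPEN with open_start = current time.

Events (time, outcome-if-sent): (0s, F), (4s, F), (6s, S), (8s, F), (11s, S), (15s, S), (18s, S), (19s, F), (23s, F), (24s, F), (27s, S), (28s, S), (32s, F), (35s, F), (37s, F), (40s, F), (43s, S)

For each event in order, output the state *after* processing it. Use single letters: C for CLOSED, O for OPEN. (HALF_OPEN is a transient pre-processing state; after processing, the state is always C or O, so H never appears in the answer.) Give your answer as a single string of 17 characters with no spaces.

Answer: CCCCCCCCCCCCCCCOO

Derivation:
State after each event:
  event#1 t=0s outcome=F: state=CLOSED
  event#2 t=4s outcome=F: state=CLOSED
  event#3 t=6s outcome=S: state=CLOSED
  event#4 t=8s outcome=F: state=CLOSED
  event#5 t=11s outcome=S: state=CLOSED
  event#6 t=15s outcome=S: state=CLOSED
  event#7 t=18s outcome=S: state=CLOSED
  event#8 t=19s outcome=F: state=CLOSED
  event#9 t=23s outcome=F: state=CLOSED
  event#10 t=24s outcome=F: state=CLOSED
  event#11 t=27s outcome=S: state=CLOSED
  event#12 t=28s outcome=S: state=CLOSED
  event#13 t=32s outcome=F: state=CLOSED
  event#14 t=35s outcome=F: state=CLOSED
  event#15 t=37s outcome=F: state=CLOSED
  event#16 t=40s outcome=F: state=OPEN
  event#17 t=43s outcome=S: state=OPEN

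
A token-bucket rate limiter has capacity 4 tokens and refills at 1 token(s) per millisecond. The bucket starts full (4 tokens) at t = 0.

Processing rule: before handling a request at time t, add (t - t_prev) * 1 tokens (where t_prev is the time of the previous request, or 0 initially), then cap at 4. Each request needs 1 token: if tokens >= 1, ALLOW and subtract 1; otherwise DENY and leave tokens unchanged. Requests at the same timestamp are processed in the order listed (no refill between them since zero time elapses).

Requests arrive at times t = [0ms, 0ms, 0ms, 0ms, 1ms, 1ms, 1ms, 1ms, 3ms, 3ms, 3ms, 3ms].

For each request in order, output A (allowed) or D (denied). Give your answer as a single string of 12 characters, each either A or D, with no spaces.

Answer: AAAAADDDAADD

Derivation:
Simulating step by step:
  req#1 t=0ms: ALLOW
  req#2 t=0ms: ALLOW
  req#3 t=0ms: ALLOW
  req#4 t=0ms: ALLOW
  req#5 t=1ms: ALLOW
  req#6 t=1ms: DENY
  req#7 t=1ms: DENY
  req#8 t=1ms: DENY
  req#9 t=3ms: ALLOW
  req#10 t=3ms: ALLOW
  req#11 t=3ms: DENY
  req#12 t=3ms: DENY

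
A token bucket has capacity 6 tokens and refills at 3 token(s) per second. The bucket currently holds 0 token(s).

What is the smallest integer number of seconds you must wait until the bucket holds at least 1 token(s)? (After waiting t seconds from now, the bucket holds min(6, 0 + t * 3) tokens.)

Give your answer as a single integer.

Answer: 1

Derivation:
Need 0 + t * 3 >= 1, so t >= 1/3.
Smallest integer t = ceil(1/3) = 1.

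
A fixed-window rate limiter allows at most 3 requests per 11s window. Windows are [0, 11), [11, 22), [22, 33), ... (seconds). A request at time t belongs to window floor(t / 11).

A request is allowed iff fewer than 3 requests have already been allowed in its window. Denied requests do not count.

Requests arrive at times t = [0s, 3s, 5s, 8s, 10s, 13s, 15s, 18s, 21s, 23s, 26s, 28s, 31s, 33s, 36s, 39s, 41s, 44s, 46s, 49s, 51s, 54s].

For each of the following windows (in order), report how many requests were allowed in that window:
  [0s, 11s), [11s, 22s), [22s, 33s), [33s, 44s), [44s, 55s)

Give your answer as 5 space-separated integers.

Processing requests:
  req#1 t=0s (window 0): ALLOW
  req#2 t=3s (window 0): ALLOW
  req#3 t=5s (window 0): ALLOW
  req#4 t=8s (window 0): DENY
  req#5 t=10s (window 0): DENY
  req#6 t=13s (window 1): ALLOW
  req#7 t=15s (window 1): ALLOW
  req#8 t=18s (window 1): ALLOW
  req#9 t=21s (window 1): DENY
  req#10 t=23s (window 2): ALLOW
  req#11 t=26s (window 2): ALLOW
  req#12 t=28s (window 2): ALLOW
  req#13 t=31s (window 2): DENY
  req#14 t=33s (window 3): ALLOW
  req#15 t=36s (window 3): ALLOW
  req#16 t=39s (window 3): ALLOW
  req#17 t=41s (window 3): DENY
  req#18 t=44s (window 4): ALLOW
  req#19 t=46s (window 4): ALLOW
  req#20 t=49s (window 4): ALLOW
  req#21 t=51s (window 4): DENY
  req#22 t=54s (window 4): DENY

Allowed counts by window: 3 3 3 3 3

Answer: 3 3 3 3 3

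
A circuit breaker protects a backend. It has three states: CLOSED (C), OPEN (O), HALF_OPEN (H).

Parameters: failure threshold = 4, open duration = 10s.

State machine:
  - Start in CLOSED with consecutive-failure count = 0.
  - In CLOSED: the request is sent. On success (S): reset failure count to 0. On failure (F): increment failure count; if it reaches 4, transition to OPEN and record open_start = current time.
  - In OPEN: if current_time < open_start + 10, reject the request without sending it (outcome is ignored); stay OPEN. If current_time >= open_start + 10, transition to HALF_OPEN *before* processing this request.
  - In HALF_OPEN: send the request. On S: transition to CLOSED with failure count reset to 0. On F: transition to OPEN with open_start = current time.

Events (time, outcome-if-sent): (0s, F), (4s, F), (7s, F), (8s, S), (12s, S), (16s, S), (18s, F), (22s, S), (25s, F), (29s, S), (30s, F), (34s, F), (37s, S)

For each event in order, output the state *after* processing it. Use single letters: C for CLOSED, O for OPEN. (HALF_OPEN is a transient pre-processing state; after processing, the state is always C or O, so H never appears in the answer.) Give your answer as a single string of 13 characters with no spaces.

State after each event:
  event#1 t=0s outcome=F: state=CLOSED
  event#2 t=4s outcome=F: state=CLOSED
  event#3 t=7s outcome=F: state=CLOSED
  event#4 t=8s outcome=S: state=CLOSED
  event#5 t=12s outcome=S: state=CLOSED
  event#6 t=16s outcome=S: state=CLOSED
  event#7 t=18s outcome=F: state=CLOSED
  event#8 t=22s outcome=S: state=CLOSED
  event#9 t=25s outcome=F: state=CLOSED
  event#10 t=29s outcome=S: state=CLOSED
  event#11 t=30s outcome=F: state=CLOSED
  event#12 t=34s outcome=F: state=CLOSED
  event#13 t=37s outcome=S: state=CLOSED

Answer: CCCCCCCCCCCCC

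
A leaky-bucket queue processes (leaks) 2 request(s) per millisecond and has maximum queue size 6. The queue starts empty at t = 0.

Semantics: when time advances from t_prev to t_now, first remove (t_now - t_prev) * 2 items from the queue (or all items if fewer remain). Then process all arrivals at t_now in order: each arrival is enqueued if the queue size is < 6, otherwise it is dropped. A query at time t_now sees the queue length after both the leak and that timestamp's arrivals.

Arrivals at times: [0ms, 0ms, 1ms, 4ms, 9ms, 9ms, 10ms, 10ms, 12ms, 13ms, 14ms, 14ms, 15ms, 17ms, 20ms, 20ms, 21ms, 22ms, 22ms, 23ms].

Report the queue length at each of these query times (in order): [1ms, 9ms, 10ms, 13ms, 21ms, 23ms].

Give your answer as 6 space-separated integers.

Queue lengths at query times:
  query t=1ms: backlog = 1
  query t=9ms: backlog = 2
  query t=10ms: backlog = 2
  query t=13ms: backlog = 1
  query t=21ms: backlog = 1
  query t=23ms: backlog = 1

Answer: 1 2 2 1 1 1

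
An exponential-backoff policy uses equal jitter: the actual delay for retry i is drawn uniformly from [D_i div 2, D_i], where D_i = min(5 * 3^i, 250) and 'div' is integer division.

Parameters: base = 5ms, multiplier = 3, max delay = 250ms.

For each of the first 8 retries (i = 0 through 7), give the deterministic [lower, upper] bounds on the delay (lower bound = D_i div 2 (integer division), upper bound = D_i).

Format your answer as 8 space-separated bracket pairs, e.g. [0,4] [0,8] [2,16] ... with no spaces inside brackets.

Computing bounds per retry:
  i=0: D_i=min(5*3^0,250)=5, bounds=[2,5]
  i=1: D_i=min(5*3^1,250)=15, bounds=[7,15]
  i=2: D_i=min(5*3^2,250)=45, bounds=[22,45]
  i=3: D_i=min(5*3^3,250)=135, bounds=[67,135]
  i=4: D_i=min(5*3^4,250)=250, bounds=[125,250]
  i=5: D_i=min(5*3^5,250)=250, bounds=[125,250]
  i=6: D_i=min(5*3^6,250)=250, bounds=[125,250]
  i=7: D_i=min(5*3^7,250)=250, bounds=[125,250]

Answer: [2,5] [7,15] [22,45] [67,135] [125,250] [125,250] [125,250] [125,250]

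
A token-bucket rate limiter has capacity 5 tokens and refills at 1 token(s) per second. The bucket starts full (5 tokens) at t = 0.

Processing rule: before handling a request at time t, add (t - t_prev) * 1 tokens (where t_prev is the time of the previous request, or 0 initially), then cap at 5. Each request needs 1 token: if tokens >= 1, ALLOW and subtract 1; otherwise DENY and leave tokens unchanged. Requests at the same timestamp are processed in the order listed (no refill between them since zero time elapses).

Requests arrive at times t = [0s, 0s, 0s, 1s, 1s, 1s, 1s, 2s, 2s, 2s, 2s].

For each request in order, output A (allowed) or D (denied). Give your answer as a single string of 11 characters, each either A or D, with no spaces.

Answer: AAAAAADADDD

Derivation:
Simulating step by step:
  req#1 t=0s: ALLOW
  req#2 t=0s: ALLOW
  req#3 t=0s: ALLOW
  req#4 t=1s: ALLOW
  req#5 t=1s: ALLOW
  req#6 t=1s: ALLOW
  req#7 t=1s: DENY
  req#8 t=2s: ALLOW
  req#9 t=2s: DENY
  req#10 t=2s: DENY
  req#11 t=2s: DENY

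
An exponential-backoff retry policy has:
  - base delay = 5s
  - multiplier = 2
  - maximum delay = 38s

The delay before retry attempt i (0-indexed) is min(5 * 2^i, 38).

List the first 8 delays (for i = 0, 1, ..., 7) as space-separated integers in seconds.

Computing each delay:
  i=0: min(5*2^0, 38) = 5
  i=1: min(5*2^1, 38) = 10
  i=2: min(5*2^2, 38) = 20
  i=3: min(5*2^3, 38) = 38
  i=4: min(5*2^4, 38) = 38
  i=5: min(5*2^5, 38) = 38
  i=6: min(5*2^6, 38) = 38
  i=7: min(5*2^7, 38) = 38

Answer: 5 10 20 38 38 38 38 38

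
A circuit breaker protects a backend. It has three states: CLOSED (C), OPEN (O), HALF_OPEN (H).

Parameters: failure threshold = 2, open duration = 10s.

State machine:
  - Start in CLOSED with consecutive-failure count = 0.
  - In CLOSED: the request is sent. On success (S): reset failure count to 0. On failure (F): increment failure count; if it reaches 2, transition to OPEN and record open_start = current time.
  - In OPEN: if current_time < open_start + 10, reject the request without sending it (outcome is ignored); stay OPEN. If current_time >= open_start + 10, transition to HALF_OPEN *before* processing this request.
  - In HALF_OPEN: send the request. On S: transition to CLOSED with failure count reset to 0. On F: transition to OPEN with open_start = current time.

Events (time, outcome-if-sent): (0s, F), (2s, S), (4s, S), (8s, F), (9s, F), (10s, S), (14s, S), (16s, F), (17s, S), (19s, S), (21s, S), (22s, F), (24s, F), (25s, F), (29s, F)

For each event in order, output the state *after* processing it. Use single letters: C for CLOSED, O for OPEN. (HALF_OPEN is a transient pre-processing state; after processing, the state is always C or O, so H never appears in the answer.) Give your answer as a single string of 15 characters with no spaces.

State after each event:
  event#1 t=0s outcome=F: state=CLOSED
  event#2 t=2s outcome=S: state=CLOSED
  event#3 t=4s outcome=S: state=CLOSED
  event#4 t=8s outcome=F: state=CLOSED
  event#5 t=9s outcome=F: state=OPEN
  event#6 t=10s outcome=S: state=OPEN
  event#7 t=14s outcome=S: state=OPEN
  event#8 t=16s outcome=F: state=OPEN
  event#9 t=17s outcome=S: state=OPEN
  event#10 t=19s outcome=S: state=CLOSED
  event#11 t=21s outcome=S: state=CLOSED
  event#12 t=22s outcome=F: state=CLOSED
  event#13 t=24s outcome=F: state=OPEN
  event#14 t=25s outcome=F: state=OPEN
  event#15 t=29s outcome=F: state=OPEN

Answer: CCCCOOOOOCCCOOO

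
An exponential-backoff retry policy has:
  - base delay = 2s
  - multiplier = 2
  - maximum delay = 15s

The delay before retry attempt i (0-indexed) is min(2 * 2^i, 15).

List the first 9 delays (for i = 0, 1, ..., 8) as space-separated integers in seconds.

Computing each delay:
  i=0: min(2*2^0, 15) = 2
  i=1: min(2*2^1, 15) = 4
  i=2: min(2*2^2, 15) = 8
  i=3: min(2*2^3, 15) = 15
  i=4: min(2*2^4, 15) = 15
  i=5: min(2*2^5, 15) = 15
  i=6: min(2*2^6, 15) = 15
  i=7: min(2*2^7, 15) = 15
  i=8: min(2*2^8, 15) = 15

Answer: 2 4 8 15 15 15 15 15 15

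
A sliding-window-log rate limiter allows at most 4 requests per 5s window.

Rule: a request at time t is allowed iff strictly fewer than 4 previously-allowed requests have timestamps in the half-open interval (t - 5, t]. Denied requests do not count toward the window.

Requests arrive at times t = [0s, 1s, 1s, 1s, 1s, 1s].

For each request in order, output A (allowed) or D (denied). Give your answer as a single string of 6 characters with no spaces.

Answer: AAAADD

Derivation:
Tracking allowed requests in the window:
  req#1 t=0s: ALLOW
  req#2 t=1s: ALLOW
  req#3 t=1s: ALLOW
  req#4 t=1s: ALLOW
  req#5 t=1s: DENY
  req#6 t=1s: DENY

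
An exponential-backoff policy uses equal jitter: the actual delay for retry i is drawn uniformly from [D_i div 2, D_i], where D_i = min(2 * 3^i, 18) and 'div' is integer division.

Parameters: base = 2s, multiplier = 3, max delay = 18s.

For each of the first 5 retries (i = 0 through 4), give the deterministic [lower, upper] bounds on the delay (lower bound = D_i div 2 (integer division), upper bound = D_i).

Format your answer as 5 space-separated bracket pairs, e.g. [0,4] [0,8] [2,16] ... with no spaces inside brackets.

Computing bounds per retry:
  i=0: D_i=min(2*3^0,18)=2, bounds=[1,2]
  i=1: D_i=min(2*3^1,18)=6, bounds=[3,6]
  i=2: D_i=min(2*3^2,18)=18, bounds=[9,18]
  i=3: D_i=min(2*3^3,18)=18, bounds=[9,18]
  i=4: D_i=min(2*3^4,18)=18, bounds=[9,18]

Answer: [1,2] [3,6] [9,18] [9,18] [9,18]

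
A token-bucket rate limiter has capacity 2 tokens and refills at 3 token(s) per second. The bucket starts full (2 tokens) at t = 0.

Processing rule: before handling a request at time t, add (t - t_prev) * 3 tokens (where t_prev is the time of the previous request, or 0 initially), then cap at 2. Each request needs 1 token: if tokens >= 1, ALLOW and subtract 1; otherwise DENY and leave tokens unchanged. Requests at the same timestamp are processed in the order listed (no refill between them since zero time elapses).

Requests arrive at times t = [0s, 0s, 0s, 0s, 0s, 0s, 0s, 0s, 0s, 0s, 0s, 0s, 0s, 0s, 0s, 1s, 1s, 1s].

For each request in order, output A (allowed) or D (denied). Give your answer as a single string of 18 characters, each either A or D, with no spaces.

Simulating step by step:
  req#1 t=0s: ALLOW
  req#2 t=0s: ALLOW
  req#3 t=0s: DENY
  req#4 t=0s: DENY
  req#5 t=0s: DENY
  req#6 t=0s: DENY
  req#7 t=0s: DENY
  req#8 t=0s: DENY
  req#9 t=0s: DENY
  req#10 t=0s: DENY
  req#11 t=0s: DENY
  req#12 t=0s: DENY
  req#13 t=0s: DENY
  req#14 t=0s: DENY
  req#15 t=0s: DENY
  req#16 t=1s: ALLOW
  req#17 t=1s: ALLOW
  req#18 t=1s: DENY

Answer: AADDDDDDDDDDDDDAAD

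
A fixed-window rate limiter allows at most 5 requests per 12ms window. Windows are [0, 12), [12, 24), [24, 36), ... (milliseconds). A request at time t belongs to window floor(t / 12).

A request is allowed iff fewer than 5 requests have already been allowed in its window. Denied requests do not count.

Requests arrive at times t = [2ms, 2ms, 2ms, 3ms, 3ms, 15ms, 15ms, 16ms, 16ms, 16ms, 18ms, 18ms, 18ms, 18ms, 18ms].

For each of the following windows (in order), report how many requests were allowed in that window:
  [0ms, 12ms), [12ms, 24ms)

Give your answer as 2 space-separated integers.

Processing requests:
  req#1 t=2ms (window 0): ALLOW
  req#2 t=2ms (window 0): ALLOW
  req#3 t=2ms (window 0): ALLOW
  req#4 t=3ms (window 0): ALLOW
  req#5 t=3ms (window 0): ALLOW
  req#6 t=15ms (window 1): ALLOW
  req#7 t=15ms (window 1): ALLOW
  req#8 t=16ms (window 1): ALLOW
  req#9 t=16ms (window 1): ALLOW
  req#10 t=16ms (window 1): ALLOW
  req#11 t=18ms (window 1): DENY
  req#12 t=18ms (window 1): DENY
  req#13 t=18ms (window 1): DENY
  req#14 t=18ms (window 1): DENY
  req#15 t=18ms (window 1): DENY

Allowed counts by window: 5 5

Answer: 5 5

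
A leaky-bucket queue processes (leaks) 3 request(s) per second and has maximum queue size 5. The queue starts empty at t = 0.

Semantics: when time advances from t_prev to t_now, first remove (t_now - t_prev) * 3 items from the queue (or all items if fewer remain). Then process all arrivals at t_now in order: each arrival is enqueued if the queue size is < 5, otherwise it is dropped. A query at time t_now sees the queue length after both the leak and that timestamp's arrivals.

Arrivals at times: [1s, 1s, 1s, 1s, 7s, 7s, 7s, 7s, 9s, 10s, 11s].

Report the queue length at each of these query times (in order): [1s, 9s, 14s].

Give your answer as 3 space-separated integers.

Queue lengths at query times:
  query t=1s: backlog = 4
  query t=9s: backlog = 1
  query t=14s: backlog = 0

Answer: 4 1 0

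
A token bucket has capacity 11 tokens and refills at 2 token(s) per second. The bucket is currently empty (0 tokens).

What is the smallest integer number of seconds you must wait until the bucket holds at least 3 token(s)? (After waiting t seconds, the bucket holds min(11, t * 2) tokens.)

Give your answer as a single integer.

Need t * 2 >= 3, so t >= 3/2.
Smallest integer t = ceil(3/2) = 2.

Answer: 2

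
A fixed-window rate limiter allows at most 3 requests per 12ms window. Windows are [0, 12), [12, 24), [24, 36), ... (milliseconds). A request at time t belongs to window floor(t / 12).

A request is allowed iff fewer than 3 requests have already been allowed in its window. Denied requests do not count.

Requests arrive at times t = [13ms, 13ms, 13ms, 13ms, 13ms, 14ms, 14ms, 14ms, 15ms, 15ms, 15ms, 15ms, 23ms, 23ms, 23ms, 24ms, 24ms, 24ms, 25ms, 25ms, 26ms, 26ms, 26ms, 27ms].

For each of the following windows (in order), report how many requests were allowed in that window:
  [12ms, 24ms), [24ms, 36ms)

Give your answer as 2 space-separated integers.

Processing requests:
  req#1 t=13ms (window 1): ALLOW
  req#2 t=13ms (window 1): ALLOW
  req#3 t=13ms (window 1): ALLOW
  req#4 t=13ms (window 1): DENY
  req#5 t=13ms (window 1): DENY
  req#6 t=14ms (window 1): DENY
  req#7 t=14ms (window 1): DENY
  req#8 t=14ms (window 1): DENY
  req#9 t=15ms (window 1): DENY
  req#10 t=15ms (window 1): DENY
  req#11 t=15ms (window 1): DENY
  req#12 t=15ms (window 1): DENY
  req#13 t=23ms (window 1): DENY
  req#14 t=23ms (window 1): DENY
  req#15 t=23ms (window 1): DENY
  req#16 t=24ms (window 2): ALLOW
  req#17 t=24ms (window 2): ALLOW
  req#18 t=24ms (window 2): ALLOW
  req#19 t=25ms (window 2): DENY
  req#20 t=25ms (window 2): DENY
  req#21 t=26ms (window 2): DENY
  req#22 t=26ms (window 2): DENY
  req#23 t=26ms (window 2): DENY
  req#24 t=27ms (window 2): DENY

Allowed counts by window: 3 3

Answer: 3 3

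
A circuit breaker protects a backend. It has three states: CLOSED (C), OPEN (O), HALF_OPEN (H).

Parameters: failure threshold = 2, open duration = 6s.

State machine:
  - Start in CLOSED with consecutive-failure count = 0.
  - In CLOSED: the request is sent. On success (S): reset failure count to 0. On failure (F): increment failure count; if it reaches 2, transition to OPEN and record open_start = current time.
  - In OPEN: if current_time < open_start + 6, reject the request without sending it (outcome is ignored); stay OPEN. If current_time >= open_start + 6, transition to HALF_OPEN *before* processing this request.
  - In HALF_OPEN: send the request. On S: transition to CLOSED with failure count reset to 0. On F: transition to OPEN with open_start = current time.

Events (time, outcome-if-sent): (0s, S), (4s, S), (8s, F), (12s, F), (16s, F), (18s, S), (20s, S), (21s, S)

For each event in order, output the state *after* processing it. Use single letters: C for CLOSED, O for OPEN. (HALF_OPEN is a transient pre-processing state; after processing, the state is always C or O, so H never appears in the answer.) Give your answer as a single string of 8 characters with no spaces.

Answer: CCCOOCCC

Derivation:
State after each event:
  event#1 t=0s outcome=S: state=CLOSED
  event#2 t=4s outcome=S: state=CLOSED
  event#3 t=8s outcome=F: state=CLOSED
  event#4 t=12s outcome=F: state=OPEN
  event#5 t=16s outcome=F: state=OPEN
  event#6 t=18s outcome=S: state=CLOSED
  event#7 t=20s outcome=S: state=CLOSED
  event#8 t=21s outcome=S: state=CLOSED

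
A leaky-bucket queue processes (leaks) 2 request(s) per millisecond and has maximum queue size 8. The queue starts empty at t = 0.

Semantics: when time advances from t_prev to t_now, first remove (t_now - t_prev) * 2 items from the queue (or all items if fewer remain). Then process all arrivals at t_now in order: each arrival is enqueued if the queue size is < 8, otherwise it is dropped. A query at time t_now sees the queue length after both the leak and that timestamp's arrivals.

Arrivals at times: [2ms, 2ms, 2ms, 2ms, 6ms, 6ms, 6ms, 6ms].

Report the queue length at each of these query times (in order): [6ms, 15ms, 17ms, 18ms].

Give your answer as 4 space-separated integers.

Queue lengths at query times:
  query t=6ms: backlog = 4
  query t=15ms: backlog = 0
  query t=17ms: backlog = 0
  query t=18ms: backlog = 0

Answer: 4 0 0 0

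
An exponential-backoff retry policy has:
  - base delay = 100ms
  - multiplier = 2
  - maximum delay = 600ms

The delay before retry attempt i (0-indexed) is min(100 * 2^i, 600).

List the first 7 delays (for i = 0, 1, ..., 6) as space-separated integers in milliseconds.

Computing each delay:
  i=0: min(100*2^0, 600) = 100
  i=1: min(100*2^1, 600) = 200
  i=2: min(100*2^2, 600) = 400
  i=3: min(100*2^3, 600) = 600
  i=4: min(100*2^4, 600) = 600
  i=5: min(100*2^5, 600) = 600
  i=6: min(100*2^6, 600) = 600

Answer: 100 200 400 600 600 600 600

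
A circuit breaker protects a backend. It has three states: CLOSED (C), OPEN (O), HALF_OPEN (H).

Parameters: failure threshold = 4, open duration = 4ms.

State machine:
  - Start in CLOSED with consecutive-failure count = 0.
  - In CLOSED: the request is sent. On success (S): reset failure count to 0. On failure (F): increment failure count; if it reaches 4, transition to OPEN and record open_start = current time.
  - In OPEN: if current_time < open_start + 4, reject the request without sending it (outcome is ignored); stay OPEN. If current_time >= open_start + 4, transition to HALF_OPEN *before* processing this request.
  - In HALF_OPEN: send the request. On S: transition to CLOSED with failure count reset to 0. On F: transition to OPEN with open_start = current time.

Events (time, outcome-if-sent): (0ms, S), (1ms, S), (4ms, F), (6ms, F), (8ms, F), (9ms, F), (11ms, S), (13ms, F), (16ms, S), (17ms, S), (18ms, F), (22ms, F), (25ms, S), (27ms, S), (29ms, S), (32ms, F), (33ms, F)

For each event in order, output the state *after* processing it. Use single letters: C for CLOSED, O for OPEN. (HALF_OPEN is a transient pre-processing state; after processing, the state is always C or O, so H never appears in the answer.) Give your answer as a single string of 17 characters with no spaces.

Answer: CCCCCOOOOCCCCCCCC

Derivation:
State after each event:
  event#1 t=0ms outcome=S: state=CLOSED
  event#2 t=1ms outcome=S: state=CLOSED
  event#3 t=4ms outcome=F: state=CLOSED
  event#4 t=6ms outcome=F: state=CLOSED
  event#5 t=8ms outcome=F: state=CLOSED
  event#6 t=9ms outcome=F: state=OPEN
  event#7 t=11ms outcome=S: state=OPEN
  event#8 t=13ms outcome=F: state=OPEN
  event#9 t=16ms outcome=S: state=OPEN
  event#10 t=17ms outcome=S: state=CLOSED
  event#11 t=18ms outcome=F: state=CLOSED
  event#12 t=22ms outcome=F: state=CLOSED
  event#13 t=25ms outcome=S: state=CLOSED
  event#14 t=27ms outcome=S: state=CLOSED
  event#15 t=29ms outcome=S: state=CLOSED
  event#16 t=32ms outcome=F: state=CLOSED
  event#17 t=33ms outcome=F: state=CLOSED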